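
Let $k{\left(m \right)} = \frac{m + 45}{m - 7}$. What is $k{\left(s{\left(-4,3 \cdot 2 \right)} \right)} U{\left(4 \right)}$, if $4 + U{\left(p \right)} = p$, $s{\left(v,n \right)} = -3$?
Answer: $0$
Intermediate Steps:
$U{\left(p \right)} = -4 + p$
$k{\left(m \right)} = \frac{45 + m}{-7 + m}$
$k{\left(s{\left(-4,3 \cdot 2 \right)} \right)} U{\left(4 \right)} = \frac{45 - 3}{-7 - 3} \left(-4 + 4\right) = \frac{1}{-10} \cdot 42 \cdot 0 = \left(- \frac{1}{10}\right) 42 \cdot 0 = \left(- \frac{21}{5}\right) 0 = 0$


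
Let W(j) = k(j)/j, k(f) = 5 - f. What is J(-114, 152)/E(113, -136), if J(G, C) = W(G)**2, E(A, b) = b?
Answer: -833/103968 ≈ -0.0080121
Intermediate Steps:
W(j) = (5 - j)/j
J(G, C) = (5 - G)**2/G**2 (J(G, C) = ((5 - G)/G)**2 = (5 - G)**2/G**2)
J(-114, 152)/E(113, -136) = ((-5 - 114)**2/(-114)**2)/(-136) = ((1/12996)*(-119)**2)*(-1/136) = ((1/12996)*14161)*(-1/136) = (14161/12996)*(-1/136) = -833/103968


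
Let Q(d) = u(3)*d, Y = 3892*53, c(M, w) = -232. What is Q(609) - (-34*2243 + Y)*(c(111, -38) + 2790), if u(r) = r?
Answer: -332573985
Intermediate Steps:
Y = 206276
Q(d) = 3*d
Q(609) - (-34*2243 + Y)*(c(111, -38) + 2790) = 3*609 - (-34*2243 + 206276)*(-232 + 2790) = 1827 - (-76262 + 206276)*2558 = 1827 - 130014*2558 = 1827 - 1*332575812 = 1827 - 332575812 = -332573985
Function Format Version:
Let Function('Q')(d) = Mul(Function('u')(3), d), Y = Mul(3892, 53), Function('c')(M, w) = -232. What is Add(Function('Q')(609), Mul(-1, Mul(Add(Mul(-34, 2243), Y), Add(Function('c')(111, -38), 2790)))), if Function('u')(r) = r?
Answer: -332573985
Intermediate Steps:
Y = 206276
Function('Q')(d) = Mul(3, d)
Add(Function('Q')(609), Mul(-1, Mul(Add(Mul(-34, 2243), Y), Add(Function('c')(111, -38), 2790)))) = Add(Mul(3, 609), Mul(-1, Mul(Add(Mul(-34, 2243), 206276), Add(-232, 2790)))) = Add(1827, Mul(-1, Mul(Add(-76262, 206276), 2558))) = Add(1827, Mul(-1, Mul(130014, 2558))) = Add(1827, Mul(-1, 332575812)) = Add(1827, -332575812) = -332573985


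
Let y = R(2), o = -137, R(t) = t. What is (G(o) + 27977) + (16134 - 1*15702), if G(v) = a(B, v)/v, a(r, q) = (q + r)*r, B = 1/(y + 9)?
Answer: 470937499/16577 ≈ 28409.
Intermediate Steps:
y = 2
B = 1/11 (B = 1/(2 + 9) = 1/11 ≈ 0.090909)
a(r, q) = r*(q + r)
G(v) = (1/121 + v/11)/v (G(v) = ((v + 1/11)/11)/v = ((1/11 + v)/11)/v = (1/121 + v/11)/v)
(G(o) + 27977) + (16134 - 1*15702) = ((1/121)*(1 + 11*(-137))/(-137) + 27977) + (16134 - 1*15702) = ((1/121)*(-1/137)*(1 - 1507) + 27977) + (16134 - 15702) = ((1/121)*(-1/137)*(-1506) + 27977) + 432 = (1506/16577 + 27977) + 432 = 463776235/16577 + 432 = 470937499/16577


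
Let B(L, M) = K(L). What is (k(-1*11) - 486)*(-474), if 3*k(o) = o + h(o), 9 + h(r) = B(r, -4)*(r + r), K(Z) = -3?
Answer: 223096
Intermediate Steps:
B(L, M) = -3
h(r) = -9 - 6*r (h(r) = -9 - 3*(r + r) = -9 - 6*r)
k(o) = -3 - 5*o/3 (k(o) = (o + (-9 - 6*o))/3 = (-9 - 5*o)/3 = -3 - 5*o/3)
(k(-1*11) - 486)*(-474) = ((-3 - (-5)*11/3) - 486)*(-474) = ((-3 - 5/3*(-11)) - 486)*(-474) = ((-3 + 55/3) - 486)*(-474) = (46/3 - 486)*(-474) = -1412/3*(-474) = 223096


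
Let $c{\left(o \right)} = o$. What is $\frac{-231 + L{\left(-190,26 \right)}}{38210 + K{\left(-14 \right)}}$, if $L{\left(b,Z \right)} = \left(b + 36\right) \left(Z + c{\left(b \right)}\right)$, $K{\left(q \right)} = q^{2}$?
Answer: $\frac{25025}{38406} \approx 0.65159$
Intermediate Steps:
$L{\left(b,Z \right)} = \left(36 + b\right) \left(Z + b\right)$ ($L{\left(b,Z \right)} = \left(b + 36\right) \left(Z + b\right) = \left(36 + b\right) \left(Z + b\right)$)
$\frac{-231 + L{\left(-190,26 \right)}}{38210 + K{\left(-14 \right)}} = \frac{-231 + \left(\left(-190\right)^{2} + 36 \cdot 26 + 36 \left(-190\right) + 26 \left(-190\right)\right)}{38210 + \left(-14\right)^{2}} = \frac{-231 + \left(36100 + 936 - 6840 - 4940\right)}{38210 + 196} = \frac{-231 + 25256}{38406} = 25025 \cdot \frac{1}{38406} = \frac{25025}{38406}$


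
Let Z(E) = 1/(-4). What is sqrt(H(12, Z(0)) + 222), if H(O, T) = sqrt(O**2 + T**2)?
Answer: sqrt(888 + sqrt(2305))/2 ≈ 15.297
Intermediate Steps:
Z(E) = -1/4 (Z(E) = 1*(-1/4) = -1/4)
sqrt(H(12, Z(0)) + 222) = sqrt(sqrt(12**2 + (-1/4)**2) + 222) = sqrt(sqrt(144 + 1/16) + 222) = sqrt(sqrt(2305/16) + 222) = sqrt(sqrt(2305)/4 + 222) = sqrt(222 + sqrt(2305)/4)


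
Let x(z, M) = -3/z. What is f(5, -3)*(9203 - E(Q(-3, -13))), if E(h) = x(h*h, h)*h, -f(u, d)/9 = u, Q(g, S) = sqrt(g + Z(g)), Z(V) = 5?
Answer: -414135 - 135*sqrt(2)/2 ≈ -4.1423e+5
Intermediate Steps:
Q(g, S) = sqrt(5 + g) (Q(g, S) = sqrt(g + 5) = sqrt(5 + g))
f(u, d) = -9*u
E(h) = -3/h (E(h) = (-3/h**2)*h = -3/h)
f(5, -3)*(9203 - E(Q(-3, -13))) = (-9*5)*(9203 - (-3)/(sqrt(5 - 3))) = -45*(9203 - (-3)/(sqrt(2))) = -45*(9203 - (-3)*sqrt(2)/2) = -45*(9203 + 3*sqrt(2)/2) = -414135 - 135*sqrt(2)/2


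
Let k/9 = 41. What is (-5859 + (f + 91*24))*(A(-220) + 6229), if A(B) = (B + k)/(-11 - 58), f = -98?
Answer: -1621076996/69 ≈ -2.3494e+7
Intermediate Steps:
k = 369 (k = 9*41 = 369)
A(B) = -123/23 - B/69 (A(B) = (B + 369)/(-11 - 58) = (369 + B)/(-69) = (369 + B)*(-1/69) = -123/23 - B/69)
(-5859 + (f + 91*24))*(A(-220) + 6229) = (-5859 + (-98 + 91*24))*((-123/23 - 1/69*(-220)) + 6229) = (-5859 + (-98 + 2184))*((-123/23 + 220/69) + 6229) = (-5859 + 2086)*(-149/69 + 6229) = -3773*429652/69 = -1621076996/69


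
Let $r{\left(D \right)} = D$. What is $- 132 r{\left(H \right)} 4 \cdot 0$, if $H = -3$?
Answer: $0$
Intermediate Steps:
$- 132 r{\left(H \right)} 4 \cdot 0 = - 132 \left(-3\right) 4 \cdot 0 = - 132 \left(\left(-12\right) 0\right) = \left(-132\right) 0 = 0$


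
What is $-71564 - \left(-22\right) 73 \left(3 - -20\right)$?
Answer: $-34626$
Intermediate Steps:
$-71564 - \left(-22\right) 73 \left(3 - -20\right) = -71564 - - 1606 \left(3 + 20\right) = -71564 - \left(-1606\right) 23 = -71564 - -36938 = -71564 + 36938 = -34626$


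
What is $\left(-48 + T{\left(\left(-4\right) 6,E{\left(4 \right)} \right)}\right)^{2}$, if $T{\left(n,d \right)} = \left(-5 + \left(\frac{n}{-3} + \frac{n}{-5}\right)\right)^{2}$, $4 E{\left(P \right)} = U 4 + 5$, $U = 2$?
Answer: $\frac{103041}{625} \approx 164.87$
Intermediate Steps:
$E{\left(P \right)} = \frac{13}{4}$ ($E{\left(P \right)} = \frac{2 \cdot 4 + 5}{4} = \frac{8 + 5}{4} = \frac{1}{4} \cdot 13 = \frac{13}{4}$)
$T{\left(n,d \right)} = \left(-5 - \frac{8 n}{15}\right)^{2}$ ($T{\left(n,d \right)} = \left(-5 + \left(n \left(- \frac{1}{3}\right) + n \left(- \frac{1}{5}\right)\right)\right)^{2} = \left(-5 - \frac{8 n}{15}\right)^{2}$)
$\left(-48 + T{\left(\left(-4\right) 6,E{\left(4 \right)} \right)}\right)^{2} = \left(-48 + \frac{\left(75 + 8 \left(\left(-4\right) 6\right)\right)^{2}}{225}\right)^{2} = \left(-48 + \frac{\left(75 + 8 \left(-24\right)\right)^{2}}{225}\right)^{2} = \left(-48 + \frac{\left(75 - 192\right)^{2}}{225}\right)^{2} = \left(-48 + \frac{\left(-117\right)^{2}}{225}\right)^{2} = \left(-48 + \frac{1}{225} \cdot 13689\right)^{2} = \left(-48 + \frac{1521}{25}\right)^{2} = \left(\frac{321}{25}\right)^{2} = \frac{103041}{625}$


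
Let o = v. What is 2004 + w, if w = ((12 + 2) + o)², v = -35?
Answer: 2445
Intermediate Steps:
o = -35
w = 441 (w = ((12 + 2) - 35)² = (14 - 35)² = (-21)² = 441)
2004 + w = 2004 + 441 = 2445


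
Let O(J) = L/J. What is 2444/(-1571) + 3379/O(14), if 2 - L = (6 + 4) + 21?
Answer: -74388602/45559 ≈ -1632.8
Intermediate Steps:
L = -29 (L = 2 - ((6 + 4) + 21) = 2 - (10 + 21) = 2 - 1*31 = 2 - 31 = -29)
O(J) = -29/J
2444/(-1571) + 3379/O(14) = 2444/(-1571) + 3379/((-29/14)) = 2444*(-1/1571) + 3379/((-29*1/14)) = -2444/1571 + 3379/(-29/14) = -2444/1571 + 3379*(-14/29) = -2444/1571 - 47306/29 = -74388602/45559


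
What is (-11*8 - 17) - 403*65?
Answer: -26300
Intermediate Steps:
(-11*8 - 17) - 403*65 = (-88 - 17) - 26195 = -105 - 26195 = -26300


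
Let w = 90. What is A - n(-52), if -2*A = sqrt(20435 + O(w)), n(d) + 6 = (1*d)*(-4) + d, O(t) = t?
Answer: -150 - 5*sqrt(821)/2 ≈ -221.63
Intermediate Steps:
n(d) = -6 - 3*d (n(d) = -6 + ((1*d)*(-4) + d) = -6 + (d*(-4) + d) = -6 + (-4*d + d) = -6 - 3*d)
A = -5*sqrt(821)/2 (A = -sqrt(20435 + 90)/2 = -5*sqrt(821)/2 ≈ -71.633)
A - n(-52) = -5*sqrt(821)/2 - (-6 - 3*(-52)) = -5*sqrt(821)/2 - (-6 + 156) = -5*sqrt(821)/2 - 1*150 = -5*sqrt(821)/2 - 150 = -150 - 5*sqrt(821)/2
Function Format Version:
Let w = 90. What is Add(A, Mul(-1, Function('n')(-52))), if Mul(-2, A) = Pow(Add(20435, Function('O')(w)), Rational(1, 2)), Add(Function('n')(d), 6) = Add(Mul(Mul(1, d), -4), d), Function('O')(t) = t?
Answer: Add(-150, Mul(Rational(-5, 2), Pow(821, Rational(1, 2)))) ≈ -221.63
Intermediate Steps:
Function('n')(d) = Add(-6, Mul(-3, d)) (Function('n')(d) = Add(-6, Add(Mul(Mul(1, d), -4), d)) = Add(-6, Add(Mul(d, -4), d)) = Add(-6, Add(Mul(-4, d), d)) = Add(-6, Mul(-3, d)))
A = Mul(Rational(-5, 2), Pow(821, Rational(1, 2))) (A = Mul(Rational(-1, 2), Pow(Add(20435, 90), Rational(1, 2))) = Mul(Rational(-1, 2), Pow(20525, Rational(1, 2))) = Mul(Rational(-1, 2), Mul(5, Pow(821, Rational(1, 2)))) = Mul(Rational(-5, 2), Pow(821, Rational(1, 2))) ≈ -71.633)
Add(A, Mul(-1, Function('n')(-52))) = Add(Mul(Rational(-5, 2), Pow(821, Rational(1, 2))), Mul(-1, Add(-6, Mul(-3, -52)))) = Add(Mul(Rational(-5, 2), Pow(821, Rational(1, 2))), Mul(-1, Add(-6, 156))) = Add(Mul(Rational(-5, 2), Pow(821, Rational(1, 2))), Mul(-1, 150)) = Add(Mul(Rational(-5, 2), Pow(821, Rational(1, 2))), -150) = Add(-150, Mul(Rational(-5, 2), Pow(821, Rational(1, 2))))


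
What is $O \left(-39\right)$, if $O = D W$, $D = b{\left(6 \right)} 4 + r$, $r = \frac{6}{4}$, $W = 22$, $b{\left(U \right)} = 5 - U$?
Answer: $2145$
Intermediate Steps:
$r = \frac{3}{2}$ ($r = 6 \cdot \frac{1}{4} = \frac{3}{2} \approx 1.5$)
$D = - \frac{5}{2}$ ($D = \left(5 - 6\right) 4 + \frac{3}{2} = \left(-1\right) 4 + \frac{3}{2} = -4 + \frac{3}{2} = - \frac{5}{2} \approx -2.5$)
$O = -55$ ($O = \left(- \frac{5}{2}\right) 22 = -55$)
$O \left(-39\right) = \left(-55\right) \left(-39\right) = 2145$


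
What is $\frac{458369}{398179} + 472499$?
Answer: $\frac{188139637690}{398179} \approx 4.725 \cdot 10^{5}$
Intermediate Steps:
$\frac{458369}{398179} + 472499 = \frac{188139637690}{398179}$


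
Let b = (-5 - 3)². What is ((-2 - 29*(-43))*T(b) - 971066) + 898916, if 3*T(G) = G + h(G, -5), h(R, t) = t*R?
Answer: -178390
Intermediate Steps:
h(R, t) = R*t
b = 64 (b = (-8)² = 64)
T(G) = -4*G/3 (T(G) = (G + G*(-5))/3 = (G - 5*G)/3 = (-4*G)/3 = -4*G/3)
((-2 - 29*(-43))*T(b) - 971066) + 898916 = ((-2 - 29*(-43))*(-4/3*64) - 971066) + 898916 = ((-2 + 1247)*(-256/3) - 971066) + 898916 = (1245*(-256/3) - 971066) + 898916 = (-106240 - 971066) + 898916 = -1077306 + 898916 = -178390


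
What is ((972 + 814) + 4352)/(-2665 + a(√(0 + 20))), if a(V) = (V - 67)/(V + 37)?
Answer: -690061581/299819552 - 39897*√5/299819552 ≈ -2.3019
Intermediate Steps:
a(V) = (-67 + V)/(37 + V)
((972 + 814) + 4352)/(-2665 + a(√(0 + 20))) = ((972 + 814) + 4352)/(-2665 + (-67 + √(0 + 20))/(37 + √(0 + 20))) = (1786 + 4352)/(-2665 + (-67 + √20)/(37 + √20)) = 6138/(-2665 + (-67 + 2*√5)/(37 + 2*√5))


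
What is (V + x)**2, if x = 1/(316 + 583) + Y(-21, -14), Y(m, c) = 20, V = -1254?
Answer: 1230690703225/808201 ≈ 1.5228e+6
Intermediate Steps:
x = 17981/899 (x = 1/(316 + 583) + 20 = 1/899 + 20 = 17981/899 ≈ 20.001)
(V + x)**2 = (-1254 + 17981/899)**2 = (-1109365/899)**2 = 1230690703225/808201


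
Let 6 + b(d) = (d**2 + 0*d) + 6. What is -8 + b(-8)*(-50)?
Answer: -3208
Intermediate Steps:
b(d) = d**2 (b(d) = -6 + ((d**2 + 0*d) + 6) = -6 + ((d**2 + 0) + 6) = -6 + (d**2 + 6) = -6 + (6 + d**2) = d**2)
-8 + b(-8)*(-50) = -8 + (-8)**2*(-50) = -8 + 64*(-50) = -8 - 3200 = -3208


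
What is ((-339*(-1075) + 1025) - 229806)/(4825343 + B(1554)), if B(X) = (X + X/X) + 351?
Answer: 135644/4827249 ≈ 0.028100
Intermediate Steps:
B(X) = 352 + X (B(X) = (X + 1) + 351 = (1 + X) + 351 = 352 + X)
((-339*(-1075) + 1025) - 229806)/(4825343 + B(1554)) = ((-339*(-1075) + 1025) - 229806)/(4825343 + (352 + 1554)) = ((364425 + 1025) - 229806)/(4825343 + 1906) = (365450 - 229806)/4827249 = 135644*(1/4827249) = 135644/4827249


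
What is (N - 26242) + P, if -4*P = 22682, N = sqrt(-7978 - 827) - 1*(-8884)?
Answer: -46057/2 + I*sqrt(8805) ≈ -23029.0 + 93.835*I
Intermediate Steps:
N = 8884 + I*sqrt(8805) (N = sqrt(-8805) + 8884 = I*sqrt(8805) + 8884 = 8884 + I*sqrt(8805) ≈ 8884.0 + 93.835*I)
P = -11341/2 (P = -1/4*22682 = -11341/2 ≈ -5670.5)
(N - 26242) + P = ((8884 + I*sqrt(8805)) - 26242) - 11341/2 = (-17358 + I*sqrt(8805)) - 11341/2 = -46057/2 + I*sqrt(8805)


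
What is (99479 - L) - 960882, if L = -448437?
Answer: -412966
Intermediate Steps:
(99479 - L) - 960882 = (99479 - 1*(-448437)) - 960882 = (99479 + 448437) - 960882 = 547916 - 960882 = -412966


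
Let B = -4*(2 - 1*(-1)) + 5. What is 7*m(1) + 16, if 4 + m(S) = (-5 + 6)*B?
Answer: -61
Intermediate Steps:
B = -7 (B = -4*(2 + 1) + 5 = -4*3 + 5 = -12 + 5 = -7)
m(S) = -11 (m(S) = -4 + (-5 + 6)*(-7) = -4 + 1*(-7) = -4 - 7 = -11)
7*m(1) + 16 = 7*(-11) + 16 = -77 + 16 = -61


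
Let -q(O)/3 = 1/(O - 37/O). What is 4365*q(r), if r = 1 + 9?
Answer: -14550/7 ≈ -2078.6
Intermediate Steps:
r = 10
q(O) = -3/(O - 37/O)
4365*q(r) = 4365*(-3*10/(-37 + 10²)) = 4365*(-3*10/(-37 + 100)) = 4365*(-3*10/63) = 4365*(-3*10*1/63) = 4365*(-10/21) = -14550/7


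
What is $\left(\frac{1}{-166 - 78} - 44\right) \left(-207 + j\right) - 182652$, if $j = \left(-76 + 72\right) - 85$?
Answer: $- \frac{10347234}{61} \approx -1.6963 \cdot 10^{5}$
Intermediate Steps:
$j = -89$ ($j = -4 - 85 = -89$)
$\left(\frac{1}{-166 - 78} - 44\right) \left(-207 + j\right) - 182652 = \left(\frac{1}{-166 - 78} - 44\right) \left(-207 - 89\right) - 182652 = \left(\frac{1}{-244} - 44\right) \left(-296\right) - 182652 = \left(- \frac{1}{244} - 44\right) \left(-296\right) - 182652 = \left(- \frac{10737}{244}\right) \left(-296\right) - 182652 = \frac{794538}{61} - 182652 = - \frac{10347234}{61}$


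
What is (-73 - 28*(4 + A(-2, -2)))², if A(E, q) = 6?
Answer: 124609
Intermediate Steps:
(-73 - 28*(4 + A(-2, -2)))² = (-73 - 28*(4 + 6))² = (-73 - 28*10)² = (-73 - 7*40)² = (-73 - 280)² = (-353)² = 124609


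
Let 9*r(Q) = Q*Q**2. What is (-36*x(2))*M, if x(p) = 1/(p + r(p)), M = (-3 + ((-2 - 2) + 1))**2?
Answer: -5832/13 ≈ -448.62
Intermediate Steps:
r(Q) = Q**3/9 (r(Q) = (Q*Q**2)/9 = Q**3/9)
M = 36 (M = (-3 + (-4 + 1))**2 = (-3 - 3)**2 = (-6)**2 = 36)
x(p) = 1/(p + p**3/9)
(-36*x(2))*M = -324/(2*(9 + 2**2))*36 = -324/(2*(9 + 4))*36 = -324/(2*13)*36 = -36*9/26*36 = -162/13*36 = -5832/13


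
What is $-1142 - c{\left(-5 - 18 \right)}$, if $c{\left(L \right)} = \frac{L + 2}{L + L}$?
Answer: $- \frac{52553}{46} \approx -1142.5$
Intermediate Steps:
$c{\left(L \right)} = \frac{2 + L}{2 L}$
$-1142 - c{\left(-5 - 18 \right)} = -1142 - \frac{2 - 23}{2 \left(-5 - 18\right)} = -1142 - \frac{2 - 23}{2 \left(-23\right)} = -1142 - \frac{1}{2} \left(- \frac{1}{23}\right) \left(-21\right) = -1142 - \frac{21}{46} = - \frac{52553}{46}$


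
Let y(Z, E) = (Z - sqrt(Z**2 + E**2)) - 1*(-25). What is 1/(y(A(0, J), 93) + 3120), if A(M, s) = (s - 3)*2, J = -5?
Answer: 3129/9781736 + sqrt(8905)/9781736 ≈ 0.00032953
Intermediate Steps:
A(M, s) = -6 + 2*s (A(M, s) = (-3 + s)*2 = -6 + 2*s)
y(Z, E) = 25 + Z - sqrt(E**2 + Z**2) (y(Z, E) = (Z - sqrt(E**2 + Z**2)) + 25 = 25 + Z - sqrt(E**2 + Z**2))
1/(y(A(0, J), 93) + 3120) = 1/((25 + (-6 + 2*(-5)) - sqrt(93**2 + (-6 + 2*(-5))**2)) + 3120) = 1/((25 + (-6 - 10) - sqrt(8649 + (-6 - 10)**2)) + 3120) = 1/((25 - 16 - sqrt(8649 + (-16)**2)) + 3120) = 1/((25 - 16 - sqrt(8649 + 256)) + 3120) = 1/((25 - 16 - sqrt(8905)) + 3120) = 1/((9 - sqrt(8905)) + 3120) = 1/(3129 - sqrt(8905))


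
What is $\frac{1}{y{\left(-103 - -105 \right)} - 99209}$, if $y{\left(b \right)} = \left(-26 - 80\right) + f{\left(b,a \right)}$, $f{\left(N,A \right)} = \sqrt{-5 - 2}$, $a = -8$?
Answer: $- \frac{99315}{9863469232} - \frac{i \sqrt{7}}{9863469232} \approx -1.0069 \cdot 10^{-5} - 2.6824 \cdot 10^{-10} i$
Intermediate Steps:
$f{\left(N,A \right)} = i \sqrt{7}$ ($f{\left(N,A \right)} = \sqrt{-7} = i \sqrt{7}$)
$y{\left(b \right)} = -106 + i \sqrt{7}$ ($y{\left(b \right)} = \left(-26 - 80\right) + i \sqrt{7} = -106 + i \sqrt{7}$)
$\frac{1}{y{\left(-103 - -105 \right)} - 99209} = \frac{1}{\left(-106 + i \sqrt{7}\right) - 99209} = \frac{1}{-99315 + i \sqrt{7}}$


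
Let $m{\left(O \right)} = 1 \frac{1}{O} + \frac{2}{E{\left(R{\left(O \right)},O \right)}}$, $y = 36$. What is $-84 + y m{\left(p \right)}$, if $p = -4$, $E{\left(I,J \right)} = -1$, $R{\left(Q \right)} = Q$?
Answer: $-165$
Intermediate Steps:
$m{\left(O \right)} = -2 + \frac{1}{O}$ ($m{\left(O \right)} = 1 \frac{1}{O} + \frac{2}{-1} = \frac{1}{O} + 2 \left(-1\right) = \frac{1}{O} - 2 = -2 + \frac{1}{O}$)
$-84 + y m{\left(p \right)} = -84 + 36 \left(-2 + \frac{1}{-4}\right) = -84 + 36 \left(-2 - \frac{1}{4}\right) = -84 + 36 \left(- \frac{9}{4}\right) = -84 - 81 = -165$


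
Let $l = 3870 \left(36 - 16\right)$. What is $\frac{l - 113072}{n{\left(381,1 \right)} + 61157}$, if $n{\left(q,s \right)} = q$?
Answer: $- \frac{17836}{30769} \approx -0.57967$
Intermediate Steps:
$l = 77400$ ($l = 3870 \left(36 - 16\right) = 3870 \cdot 20 = 77400$)
$\frac{l - 113072}{n{\left(381,1 \right)} + 61157} = \frac{77400 - 113072}{381 + 61157} = - \frac{35672}{61538} = \left(-35672\right) \frac{1}{61538} = - \frac{17836}{30769}$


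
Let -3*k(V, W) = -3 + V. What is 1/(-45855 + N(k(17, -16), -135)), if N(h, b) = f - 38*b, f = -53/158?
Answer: -158/6434603 ≈ -2.4555e-5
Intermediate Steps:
f = -53/158 (f = -53*1/158 = -53/158 ≈ -0.33544)
k(V, W) = 1 - V/3 (k(V, W) = -(-3 + V)/3 = 1 - V/3)
N(h, b) = -53/158 - 38*b
1/(-45855 + N(k(17, -16), -135)) = 1/(-45855 + (-53/158 - 38*(-135))) = 1/(-45855 + (-53/158 + 5130)) = 1/(-45855 + 810487/158) = 1/(-6434603/158) = -158/6434603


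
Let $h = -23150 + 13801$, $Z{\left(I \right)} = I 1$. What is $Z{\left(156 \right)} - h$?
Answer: $9505$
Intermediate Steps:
$Z{\left(I \right)} = I$
$h = -9349$
$Z{\left(156 \right)} - h = 156 - -9349 = 156 + 9349 = 9505$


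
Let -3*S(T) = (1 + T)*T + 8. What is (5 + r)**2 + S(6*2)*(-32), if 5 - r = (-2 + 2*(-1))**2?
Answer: 5356/3 ≈ 1785.3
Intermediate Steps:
r = -11 (r = 5 - (-2 + 2*(-1))**2 = 5 - (-2 - 2)**2 = 5 - 1*(-4)**2 = 5 - 1*16 = 5 - 16 = -11)
S(T) = -8/3 - T*(1 + T)/3 (S(T) = -((1 + T)*T + 8)/3 = -(T*(1 + T) + 8)/3 = -(8 + T*(1 + T))/3 = -8/3 - T*(1 + T)/3)
(5 + r)**2 + S(6*2)*(-32) = (5 - 11)**2 + (-8/3 - 2*2 - (6*2)**2/3)*(-32) = (-6)**2 + (-8/3 - 1/3*12 - 1/3*12**2)*(-32) = 36 + (-8/3 - 4 - 1/3*144)*(-32) = 36 + (-8/3 - 4 - 48)*(-32) = 36 - 164/3*(-32) = 36 + 5248/3 = 5356/3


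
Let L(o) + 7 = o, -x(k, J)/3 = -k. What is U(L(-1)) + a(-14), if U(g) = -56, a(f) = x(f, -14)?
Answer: -98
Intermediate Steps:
x(k, J) = 3*k (x(k, J) = -(-3)*k = 3*k)
a(f) = 3*f
L(o) = -7 + o
U(L(-1)) + a(-14) = -56 + 3*(-14) = -56 - 42 = -98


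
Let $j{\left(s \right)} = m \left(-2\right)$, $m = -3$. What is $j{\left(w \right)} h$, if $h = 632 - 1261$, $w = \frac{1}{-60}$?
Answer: $-3774$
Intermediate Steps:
$w = - \frac{1}{60} \approx -0.016667$
$h = -629$ ($h = 632 - 1261 = -629$)
$j{\left(s \right)} = 6$ ($j{\left(s \right)} = \left(-3\right) \left(-2\right) = 6$)
$j{\left(w \right)} h = 6 \left(-629\right) = -3774$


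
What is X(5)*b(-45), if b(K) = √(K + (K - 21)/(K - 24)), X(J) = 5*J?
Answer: 25*I*√23299/23 ≈ 165.91*I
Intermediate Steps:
b(K) = √(K + (-21 + K)/(-24 + K))
X(5)*b(-45) = (5*5)*√((-21 - 45 - 45*(-24 - 45))/(-24 - 45)) = 25*√((-21 - 45 - 45*(-69))/(-69)) = 25*√(-(-21 - 45 + 3105)/69) = 25*√(-1/69*3039) = 25*√(-1013/23) = 25*(I*√23299/23) = 25*I*√23299/23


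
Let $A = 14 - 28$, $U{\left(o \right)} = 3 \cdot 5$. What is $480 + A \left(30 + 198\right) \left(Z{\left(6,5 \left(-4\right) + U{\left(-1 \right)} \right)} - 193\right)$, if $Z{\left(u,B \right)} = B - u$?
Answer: $651648$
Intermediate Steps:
$U{\left(o \right)} = 15$
$A = -14$
$480 + A \left(30 + 198\right) \left(Z{\left(6,5 \left(-4\right) + U{\left(-1 \right)} \right)} - 193\right) = 480 - 14 \left(30 + 198\right) \left(\left(\left(5 \left(-4\right) + 15\right) - 6\right) - 193\right) = 480 - 14 \cdot 228 \left(\left(\left(-20 + 15\right) - 6\right) - 193\right) = 480 - 14 \cdot 228 \left(\left(-5 - 6\right) - 193\right) = 480 - 14 \cdot 228 \left(-11 - 193\right) = 480 - 14 \cdot 228 \left(-204\right) = 480 - -651168 = 480 + 651168 = 651648$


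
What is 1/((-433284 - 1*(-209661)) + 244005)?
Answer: 1/20382 ≈ 4.9063e-5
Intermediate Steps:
1/((-433284 - 1*(-209661)) + 244005) = 1/((-433284 + 209661) + 244005) = 1/(-223623 + 244005) = 1/20382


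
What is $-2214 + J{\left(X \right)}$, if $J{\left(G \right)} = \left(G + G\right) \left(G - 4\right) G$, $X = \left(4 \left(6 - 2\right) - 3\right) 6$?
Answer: $898218$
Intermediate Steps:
$X = 78$ ($X = \left(4 \cdot 4 - 3\right) 6 = \left(16 - 3\right) 6 = 13 \cdot 6 = 78$)
$J{\left(G \right)} = 2 G^{2} \left(-4 + G\right)$ ($J{\left(G \right)} = 2 G \left(-4 + G\right) G = 2 G^{2} \left(-4 + G\right)$)
$-2214 + J{\left(X \right)} = -2214 + 2 \cdot 78^{2} \left(-4 + 78\right) = -2214 + 2 \cdot 6084 \cdot 74 = -2214 + 900432 = 898218$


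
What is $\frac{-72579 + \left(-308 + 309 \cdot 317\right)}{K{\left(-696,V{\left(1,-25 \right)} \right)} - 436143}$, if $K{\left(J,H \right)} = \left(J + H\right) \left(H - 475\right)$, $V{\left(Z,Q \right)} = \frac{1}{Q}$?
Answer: $- \frac{15666250}{65935099} \approx -0.2376$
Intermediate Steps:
$K{\left(J,H \right)} = \left(-475 + H\right) \left(H + J\right)$ ($K{\left(J,H \right)} = \left(H + J\right) \left(-475 + H\right) = \left(-475 + H\right) \left(H + J\right)$)
$\frac{-72579 + \left(-308 + 309 \cdot 317\right)}{K{\left(-696,V{\left(1,-25 \right)} \right)} - 436143} = \frac{-72579 + \left(-308 + 309 \cdot 317\right)}{\left(\left(\frac{1}{-25}\right)^{2} - \frac{475}{-25} - -330600 + \frac{1}{-25} \left(-696\right)\right) - 436143} = \frac{-72579 + \left(-308 + 97953\right)}{\left(\left(- \frac{1}{25}\right)^{2} - -19 + 330600 - - \frac{696}{25}\right) - 436143} = \frac{-72579 + 97645}{\left(\frac{1}{625} + 19 + 330600 + \frac{696}{25}\right) - 436143} = \frac{25066}{\frac{206654276}{625} - 436143} = \frac{25066}{- \frac{65935099}{625}} = 25066 \left(- \frac{625}{65935099}\right) = - \frac{15666250}{65935099}$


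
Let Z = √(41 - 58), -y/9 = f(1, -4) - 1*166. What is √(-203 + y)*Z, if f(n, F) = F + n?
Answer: I*√22406 ≈ 149.69*I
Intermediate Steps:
y = 1521 (y = -9*((-4 + 1) - 1*166) = -9*(-3 - 166) = -9*(-169) = 1521)
Z = I*√17 (Z = √(-17) = I*√17 ≈ 4.1231*I)
√(-203 + y)*Z = √(-203 + 1521)*(I*√17) = √1318*(I*√17) = I*√22406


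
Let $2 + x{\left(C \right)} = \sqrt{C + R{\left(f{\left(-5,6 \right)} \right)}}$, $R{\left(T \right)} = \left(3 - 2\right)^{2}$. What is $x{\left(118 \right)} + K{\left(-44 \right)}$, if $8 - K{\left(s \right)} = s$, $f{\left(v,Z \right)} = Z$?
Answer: $50 + \sqrt{119} \approx 60.909$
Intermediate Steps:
$R{\left(T \right)} = 1$ ($R{\left(T \right)} = 1^{2} = 1$)
$K{\left(s \right)} = 8 - s$
$x{\left(C \right)} = -2 + \sqrt{1 + C}$ ($x{\left(C \right)} = -2 + \sqrt{C + 1} = -2 + \sqrt{1 + C}$)
$x{\left(118 \right)} + K{\left(-44 \right)} = \left(-2 + \sqrt{1 + 118}\right) + \left(8 - -44\right) = \left(-2 + \sqrt{119}\right) + \left(8 + 44\right) = \left(-2 + \sqrt{119}\right) + 52 = 50 + \sqrt{119}$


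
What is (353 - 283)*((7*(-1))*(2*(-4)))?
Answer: 3920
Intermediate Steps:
(353 - 283)*((7*(-1))*(2*(-4))) = 70*(-7*(-8)) = 70*56 = 3920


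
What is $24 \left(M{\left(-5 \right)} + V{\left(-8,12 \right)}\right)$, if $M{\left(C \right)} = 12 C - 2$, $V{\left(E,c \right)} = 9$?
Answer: $-1272$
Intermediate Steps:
$M{\left(C \right)} = -2 + 12 C$
$24 \left(M{\left(-5 \right)} + V{\left(-8,12 \right)}\right) = 24 \left(\left(-2 + 12 \left(-5\right)\right) + 9\right) = 24 \left(\left(-2 - 60\right) + 9\right) = 24 \left(-62 + 9\right) = 24 \left(-53\right) = -1272$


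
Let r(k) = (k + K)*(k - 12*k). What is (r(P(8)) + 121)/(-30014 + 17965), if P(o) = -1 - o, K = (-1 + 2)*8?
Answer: -22/12049 ≈ -0.0018259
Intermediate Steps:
K = 8 (K = 1*8 = 8)
r(k) = -11*k*(8 + k) (r(k) = (k + 8)*(k - 12*k) = (8 + k)*(-11*k) = -11*k*(8 + k))
(r(P(8)) + 121)/(-30014 + 17965) = (-11*(-1 - 1*8)*(8 + (-1 - 1*8)) + 121)/(-30014 + 17965) = (-11*(-1 - 8)*(8 + (-1 - 8)) + 121)/(-12049) = (-11*(-9)*(8 - 9) + 121)*(-1/12049) = (-11*(-9)*(-1) + 121)*(-1/12049) = (-99 + 121)*(-1/12049) = 22*(-1/12049) = -22/12049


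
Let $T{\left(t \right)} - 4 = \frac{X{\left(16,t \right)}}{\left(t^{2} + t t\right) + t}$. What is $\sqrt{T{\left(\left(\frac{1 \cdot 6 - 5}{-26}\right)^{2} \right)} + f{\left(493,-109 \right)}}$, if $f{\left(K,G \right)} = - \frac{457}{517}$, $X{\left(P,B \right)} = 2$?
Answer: $\frac{\sqrt{41502755290623}}{175263} \approx 36.758$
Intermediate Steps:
$f{\left(K,G \right)} = - \frac{457}{517}$ ($f{\left(K,G \right)} = \left(-457\right) \frac{1}{517} = - \frac{457}{517}$)
$T{\left(t \right)} = 4 + \frac{2}{t + 2 t^{2}}$ ($T{\left(t \right)} = 4 + \frac{2}{\left(t^{2} + t t\right) + t} = 4 + \frac{2}{\left(t^{2} + t^{2}\right) + t} = 4 + \frac{2}{2 t^{2} + t} = 4 + \frac{2}{t + 2 t^{2}}$)
$\sqrt{T{\left(\left(\frac{1 \cdot 6 - 5}{-26}\right)^{2} \right)} + f{\left(493,-109 \right)}} = \sqrt{\frac{2 \left(1 + 2 \left(\frac{1 \cdot 6 - 5}{-26}\right)^{2} + 4 \left(\left(\frac{1 \cdot 6 - 5}{-26}\right)^{2}\right)^{2}\right)}{\left(\frac{1 \cdot 6 - 5}{-26}\right)^{2} \left(1 + 2 \left(\frac{1 \cdot 6 - 5}{-26}\right)^{2}\right)} - \frac{457}{517}} = \sqrt{\frac{2 \left(1 + 2 \left(\left(6 - 5\right) \left(- \frac{1}{26}\right)\right)^{2} + 4 \left(\left(\left(6 - 5\right) \left(- \frac{1}{26}\right)\right)^{2}\right)^{2}\right)}{\left(\left(6 - 5\right) \left(- \frac{1}{26}\right)\right)^{2} \left(1 + 2 \left(\left(6 - 5\right) \left(- \frac{1}{26}\right)\right)^{2}\right)} - \frac{457}{517}} = \sqrt{\frac{2 \left(1 + 2 \left(1 \left(- \frac{1}{26}\right)\right)^{2} + 4 \left(\left(1 \left(- \frac{1}{26}\right)\right)^{2}\right)^{2}\right)}{\left(1 \left(- \frac{1}{26}\right)\right)^{2} \left(1 + 2 \left(1 \left(- \frac{1}{26}\right)\right)^{2}\right)} - \frac{457}{517}} = \sqrt{\frac{2 \left(1 + 2 \left(- \frac{1}{26}\right)^{2} + 4 \left(\left(- \frac{1}{26}\right)^{2}\right)^{2}\right)}{\left(- \frac{1}{26}\right)^{2} \left(1 + 2 \left(- \frac{1}{26}\right)^{2}\right)} - \frac{457}{517}} = \sqrt{\frac{2 \frac{1}{\frac{1}{676}} \left(1 + 2 \cdot \frac{1}{676} + \frac{4}{456976}\right)}{1 + 2 \cdot \frac{1}{676}} - \frac{457}{517}} = \sqrt{2 \cdot 676 \frac{1}{1 + \frac{1}{338}} \left(1 + \frac{1}{338} + 4 \cdot \frac{1}{456976}\right) - \frac{457}{517}} = \sqrt{2 \cdot 676 \frac{1}{\frac{339}{338}} \left(1 + \frac{1}{338} + \frac{1}{114244}\right) - \frac{457}{517}} = \sqrt{2 \cdot 676 \cdot \frac{338}{339} \cdot \frac{114583}{114244} - \frac{457}{517}} = \sqrt{\frac{458332}{339} - \frac{457}{517}} = \sqrt{\frac{236802721}{175263}} = \frac{\sqrt{41502755290623}}{175263}$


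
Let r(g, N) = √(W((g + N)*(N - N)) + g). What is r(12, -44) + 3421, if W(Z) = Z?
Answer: 3421 + 2*√3 ≈ 3424.5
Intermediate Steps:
r(g, N) = √g (r(g, N) = √((g + N)*(N - N) + g) = √((N + g)*0 + g) = √(0 + g) = √g)
r(12, -44) + 3421 = √12 + 3421 = 2*√3 + 3421 = 3421 + 2*√3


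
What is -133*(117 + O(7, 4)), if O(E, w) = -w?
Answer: -15029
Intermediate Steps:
-133*(117 + O(7, 4)) = -133*(117 - 1*4) = -133*(117 - 4) = -133*113 = -15029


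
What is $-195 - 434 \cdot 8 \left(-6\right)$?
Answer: $20637$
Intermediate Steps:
$-195 - 434 \cdot 8 \left(-6\right) = -195 - -20832 = -195 + 20832 = 20637$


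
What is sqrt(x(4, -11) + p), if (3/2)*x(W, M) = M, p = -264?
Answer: I*sqrt(2442)/3 ≈ 16.472*I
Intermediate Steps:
x(W, M) = 2*M/3
sqrt(x(4, -11) + p) = sqrt((2/3)*(-11) - 264) = sqrt(-22/3 - 264) = sqrt(-814/3) = I*sqrt(2442)/3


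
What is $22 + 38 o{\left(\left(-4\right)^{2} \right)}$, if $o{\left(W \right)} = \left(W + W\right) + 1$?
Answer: $1276$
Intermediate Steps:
$o{\left(W \right)} = 1 + 2 W$ ($o{\left(W \right)} = 2 W + 1 = 1 + 2 W$)
$22 + 38 o{\left(\left(-4\right)^{2} \right)} = 22 + 38 \left(1 + 2 \left(-4\right)^{2}\right) = 22 + 38 \left(1 + 2 \cdot 16\right) = 22 + 38 \left(1 + 32\right) = 22 + 38 \cdot 33 = 22 + 1254 = 1276$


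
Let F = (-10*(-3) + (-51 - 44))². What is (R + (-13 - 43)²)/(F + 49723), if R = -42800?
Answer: -9916/13487 ≈ -0.73523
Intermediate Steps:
F = 4225 (F = (30 - 95)² = (-65)² = 4225)
(R + (-13 - 43)²)/(F + 49723) = (-42800 + (-13 - 43)²)/(4225 + 49723) = (-42800 + (-56)²)/53948 = (-42800 + 3136)*(1/53948) = -39664*1/53948 = -9916/13487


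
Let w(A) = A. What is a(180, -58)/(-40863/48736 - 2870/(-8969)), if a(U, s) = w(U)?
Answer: -78680373120/226627927 ≈ -347.18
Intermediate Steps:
a(U, s) = U
a(180, -58)/(-40863/48736 - 2870/(-8969)) = 180/(-40863/48736 - 2870/(-8969)) = 180/(-40863*1/48736 - 2870*(-1/8969)) = 180/(-40863/48736 + 2870/8969) = 180/(-226627927/437113184) = 180*(-437113184/226627927) = -78680373120/226627927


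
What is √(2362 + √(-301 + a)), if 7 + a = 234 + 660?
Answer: √(2362 + √586) ≈ 48.849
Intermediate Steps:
a = 887 (a = -7 + (234 + 660) = -7 + 894 = 887)
√(2362 + √(-301 + a)) = √(2362 + √(-301 + 887)) = √(2362 + √586)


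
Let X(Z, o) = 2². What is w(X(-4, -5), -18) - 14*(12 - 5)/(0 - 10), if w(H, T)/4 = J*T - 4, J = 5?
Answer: -1831/5 ≈ -366.20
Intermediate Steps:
X(Z, o) = 4
w(H, T) = -16 + 20*T (w(H, T) = 4*(5*T - 4) = 4*(-4 + 5*T) = -16 + 20*T)
w(X(-4, -5), -18) - 14*(12 - 5)/(0 - 10) = (-16 + 20*(-18)) - 14*(12 - 5)/(0 - 10) = (-16 - 360) - 98/(-10) = -376 - 98*(-1)/10 = -376 - 14*(-7/10) = -376 + 49/5 = -1831/5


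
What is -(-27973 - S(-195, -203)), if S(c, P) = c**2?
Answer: 65998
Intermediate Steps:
-(-27973 - S(-195, -203)) = -(-27973 - 1*(-195)**2) = -(-27973 - 1*38025) = -(-27973 - 38025) = -1*(-65998) = 65998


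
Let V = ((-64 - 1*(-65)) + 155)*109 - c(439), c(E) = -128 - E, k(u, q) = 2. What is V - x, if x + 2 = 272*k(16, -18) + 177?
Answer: 16852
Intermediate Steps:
x = 719 (x = -2 + (272*2 + 177) = -2 + (544 + 177) = -2 + 721 = 719)
V = 17571 (V = ((-64 - 1*(-65)) + 155)*109 - (-128 - 1*439) = ((-64 + 65) + 155)*109 - (-128 - 439) = (1 + 155)*109 - 1*(-567) = 156*109 + 567 = 17004 + 567 = 17571)
V - x = 17571 - 1*719 = 17571 - 719 = 16852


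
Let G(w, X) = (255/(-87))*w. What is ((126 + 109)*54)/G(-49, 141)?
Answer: 73602/833 ≈ 88.358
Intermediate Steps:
G(w, X) = -85*w/29 (G(w, X) = (255*(-1/87))*w = -85*w/29)
((126 + 109)*54)/G(-49, 141) = ((126 + 109)*54)/((-85/29*(-49))) = (235*54)/(4165/29) = 12690*(29/4165) = 73602/833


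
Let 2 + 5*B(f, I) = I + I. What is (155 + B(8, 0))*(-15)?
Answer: -2319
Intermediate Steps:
B(f, I) = -⅖ + 2*I/5 (B(f, I) = -⅖ + (I + I)/5 = -⅖ + (2*I)/5 = -⅖ + 2*I/5)
(155 + B(8, 0))*(-15) = (155 + (-⅖ + (⅖)*0))*(-15) = (155 + (-⅖ + 0))*(-15) = (155 - ⅖)*(-15) = (773/5)*(-15) = -2319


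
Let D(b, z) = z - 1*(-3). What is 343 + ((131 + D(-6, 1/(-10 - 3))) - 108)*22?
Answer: 11873/13 ≈ 913.31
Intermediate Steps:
D(b, z) = 3 + z (D(b, z) = z + 3 = 3 + z)
343 + ((131 + D(-6, 1/(-10 - 3))) - 108)*22 = 343 + ((131 + (3 + 1/(-10 - 3))) - 108)*22 = 343 + ((131 + (3 + 1/(-13))) - 108)*22 = 343 + ((131 + (3 - 1/13)) - 108)*22 = 343 + ((131 + 38/13) - 108)*22 = 343 + (1741/13 - 108)*22 = 343 + (337/13)*22 = 343 + 7414/13 = 11873/13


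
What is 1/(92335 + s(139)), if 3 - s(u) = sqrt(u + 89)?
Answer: 46169/4263153008 + sqrt(57)/4263153008 ≈ 1.0832e-5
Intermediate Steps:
s(u) = 3 - sqrt(89 + u) (s(u) = 3 - sqrt(u + 89) = 3 - sqrt(89 + u))
1/(92335 + s(139)) = 1/(92335 + (3 - sqrt(89 + 139))) = 1/(92335 + (3 - sqrt(228))) = 1/(92335 + (3 - 2*sqrt(57))) = 1/(92338 - 2*sqrt(57))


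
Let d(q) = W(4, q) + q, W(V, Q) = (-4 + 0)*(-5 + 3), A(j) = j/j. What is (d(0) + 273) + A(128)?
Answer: 282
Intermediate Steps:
A(j) = 1
W(V, Q) = 8 (W(V, Q) = -4*(-2) = 8)
d(q) = 8 + q
(d(0) + 273) + A(128) = ((8 + 0) + 273) + 1 = (8 + 273) + 1 = 281 + 1 = 282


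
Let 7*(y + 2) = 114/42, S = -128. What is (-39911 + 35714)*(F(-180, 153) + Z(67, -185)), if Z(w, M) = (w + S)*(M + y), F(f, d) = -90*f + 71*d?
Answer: -7906606587/49 ≈ -1.6136e+8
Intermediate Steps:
y = -79/49 (y = -2 + (114/42)/7 = -2 + (114*(1/42))/7 = -2 + (1/7)*(19/7) = -2 + 19/49 = -79/49 ≈ -1.6122)
Z(w, M) = (-128 + w)*(-79/49 + M) (Z(w, M) = (w - 128)*(M - 79/49) = (-128 + w)*(-79/49 + M))
(-39911 + 35714)*(F(-180, 153) + Z(67, -185)) = (-39911 + 35714)*((-90*(-180) + 71*153) + (10112/49 - 128*(-185) - 79/49*67 - 185*67)) = -4197*((16200 + 10863) + (10112/49 + 23680 - 5293/49 - 12395)) = -4197*(27063 + 557784/49) = -4197*1883871/49 = -7906606587/49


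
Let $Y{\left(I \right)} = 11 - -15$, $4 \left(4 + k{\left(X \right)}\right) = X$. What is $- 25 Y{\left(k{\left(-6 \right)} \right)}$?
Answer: $-650$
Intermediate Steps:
$k{\left(X \right)} = -4 + \frac{X}{4}$
$Y{\left(I \right)} = 26$ ($Y{\left(I \right)} = 11 + 15 = 26$)
$- 25 Y{\left(k{\left(-6 \right)} \right)} = \left(-25\right) 26 = -650$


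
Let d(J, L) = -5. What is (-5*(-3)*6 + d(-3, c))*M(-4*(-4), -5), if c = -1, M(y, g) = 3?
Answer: 255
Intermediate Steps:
(-5*(-3)*6 + d(-3, c))*M(-4*(-4), -5) = (-5*(-3)*6 - 5)*3 = (15*6 - 5)*3 = (90 - 5)*3 = 85*3 = 255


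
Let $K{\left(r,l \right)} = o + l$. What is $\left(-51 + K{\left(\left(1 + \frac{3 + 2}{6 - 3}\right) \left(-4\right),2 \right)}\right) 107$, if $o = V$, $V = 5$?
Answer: $-4708$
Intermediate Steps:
$o = 5$
$K{\left(r,l \right)} = 5 + l$
$\left(-51 + K{\left(\left(1 + \frac{3 + 2}{6 - 3}\right) \left(-4\right),2 \right)}\right) 107 = \left(-51 + \left(5 + 2\right)\right) 107 = \left(-51 + 7\right) 107 = \left(-44\right) 107 = -4708$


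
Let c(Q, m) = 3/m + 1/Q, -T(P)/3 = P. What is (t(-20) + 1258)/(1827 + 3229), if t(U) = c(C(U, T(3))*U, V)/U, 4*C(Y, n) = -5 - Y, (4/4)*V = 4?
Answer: 7547779/30336000 ≈ 0.24881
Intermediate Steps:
T(P) = -3*P
V = 4
C(Y, n) = -5/4 - Y/4 (C(Y, n) = (-5 - Y)/4 = -5/4 - Y/4)
c(Q, m) = 1/Q + 3/m (c(Q, m) = 3/m + 1/Q = 1/Q + 3/m)
t(U) = (¾ + 1/(U*(-5/4 - U/4)))/U (t(U) = (1/((-5/4 - U/4)*U) + 3/4)/U = (1/(U*(-5/4 - U/4)) + 3*(¼))/U = (1/(U*(-5/4 - U/4)) + ¾)/U = (¾ + 1/(U*(-5/4 - U/4)))/U)
(t(-20) + 1258)/(1827 + 3229) = ((¼)*(-16 + 3*(-20)*(5 - 20))/((-20)²*(5 - 20)) + 1258)/(1827 + 3229) = ((¼)*(1/400)*(-16 + 3*(-20)*(-15))/(-15) + 1258)/5056 = ((¼)*(1/400)*(-1/15)*(-16 + 900) + 1258)*(1/5056) = ((¼)*(1/400)*(-1/15)*884 + 1258)*(1/5056) = (-221/6000 + 1258)*(1/5056) = (7547779/6000)*(1/5056) = 7547779/30336000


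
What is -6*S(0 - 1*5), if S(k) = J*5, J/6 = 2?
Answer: -360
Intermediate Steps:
J = 12 (J = 6*2 = 12)
S(k) = 60 (S(k) = 12*5 = 60)
-6*S(0 - 1*5) = -6*60 = -360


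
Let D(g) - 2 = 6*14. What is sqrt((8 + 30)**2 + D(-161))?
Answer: 3*sqrt(170) ≈ 39.115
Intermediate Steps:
D(g) = 86 (D(g) = 2 + 6*14 = 2 + 84 = 86)
sqrt((8 + 30)**2 + D(-161)) = sqrt((8 + 30)**2 + 86) = sqrt(38**2 + 86) = sqrt(1444 + 86) = sqrt(1530) = 3*sqrt(170)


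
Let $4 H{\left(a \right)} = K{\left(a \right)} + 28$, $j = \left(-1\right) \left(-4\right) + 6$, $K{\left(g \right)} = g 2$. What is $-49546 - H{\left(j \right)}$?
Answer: $-49558$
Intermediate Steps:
$K{\left(g \right)} = 2 g$
$j = 10$ ($j = 4 + 6 = 10$)
$H{\left(a \right)} = 7 + \frac{a}{2}$ ($H{\left(a \right)} = \frac{2 a + 28}{4} = \frac{28 + 2 a}{4} = 7 + \frac{a}{2}$)
$-49546 - H{\left(j \right)} = -49546 - \left(7 + \frac{1}{2} \cdot 10\right) = -49546 - \left(7 + 5\right) = -49546 - 12 = -49558$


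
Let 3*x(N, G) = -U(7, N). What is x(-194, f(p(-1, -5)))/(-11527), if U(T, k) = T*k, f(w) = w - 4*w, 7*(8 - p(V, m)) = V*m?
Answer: -1358/34581 ≈ -0.039270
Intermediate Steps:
p(V, m) = 8 - V*m/7
f(w) = -3*w
x(N, G) = -7*N/3 (x(N, G) = (-7*N)/3 = -7*N/3)
x(-194, f(p(-1, -5)))/(-11527) = -7/3*(-194)/(-11527) = (1358/3)*(-1/11527) = -1358/34581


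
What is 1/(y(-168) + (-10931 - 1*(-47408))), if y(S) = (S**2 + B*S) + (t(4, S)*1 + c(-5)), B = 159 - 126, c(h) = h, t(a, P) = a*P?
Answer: 1/58480 ≈ 1.7100e-5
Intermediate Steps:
t(a, P) = P*a
B = 33
y(S) = -5 + S**2 + 37*S (y(S) = (S**2 + 33*S) + ((S*4)*1 - 5) = (S**2 + 33*S) + ((4*S)*1 - 5) = (S**2 + 33*S) + (4*S - 5) = (S**2 + 33*S) + (-5 + 4*S) = -5 + S**2 + 37*S)
1/(y(-168) + (-10931 - 1*(-47408))) = 1/((-5 + (-168)**2 + 37*(-168)) + (-10931 - 1*(-47408))) = 1/((-5 + 28224 - 6216) + (-10931 + 47408)) = 1/(22003 + 36477) = 1/58480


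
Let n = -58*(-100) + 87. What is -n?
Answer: -5887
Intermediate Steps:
n = 5887 (n = 5800 + 87 = 5887)
-n = -1*5887 = -5887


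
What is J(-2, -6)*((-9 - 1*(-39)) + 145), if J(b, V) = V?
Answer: -1050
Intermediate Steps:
J(-2, -6)*((-9 - 1*(-39)) + 145) = -6*((-9 - 1*(-39)) + 145) = -6*((-9 + 39) + 145) = -6*(30 + 145) = -6*175 = -1050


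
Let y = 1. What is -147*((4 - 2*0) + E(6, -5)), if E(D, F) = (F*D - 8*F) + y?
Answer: -2205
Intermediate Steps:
E(D, F) = 1 - 8*F + D*F (E(D, F) = (F*D - 8*F) + 1 = (D*F - 8*F) + 1 = (-8*F + D*F) + 1 = 1 - 8*F + D*F)
-147*((4 - 2*0) + E(6, -5)) = -147*((4 - 2*0) + (1 - 8*(-5) + 6*(-5))) = -147*((4 + 0) + (1 + 40 - 30)) = -147*(4 + 11) = -147*15 = -2205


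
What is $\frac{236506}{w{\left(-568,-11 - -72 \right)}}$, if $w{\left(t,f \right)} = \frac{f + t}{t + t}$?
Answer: $\frac{268670816}{507} \approx 5.2992 \cdot 10^{5}$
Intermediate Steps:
$w{\left(t,f \right)} = \frac{f + t}{2 t}$
$\frac{236506}{w{\left(-568,-11 - -72 \right)}} = \frac{236506}{\frac{1}{2} \frac{1}{-568} \left(\left(-11 - -72\right) - 568\right)} = \frac{236506}{\frac{1}{2} \left(- \frac{1}{568}\right) \left(\left(-11 + 72\right) - 568\right)} = \frac{236506}{\frac{1}{2} \left(- \frac{1}{568}\right) \left(61 - 568\right)} = \frac{236506}{\frac{1}{2} \left(- \frac{1}{568}\right) \left(-507\right)} = \frac{236506}{\frac{507}{1136}} = 236506 \cdot \frac{1136}{507} = \frac{268670816}{507}$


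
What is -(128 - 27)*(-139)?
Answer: 14039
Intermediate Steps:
-(128 - 27)*(-139) = -101*(-139) = -1*(-14039) = 14039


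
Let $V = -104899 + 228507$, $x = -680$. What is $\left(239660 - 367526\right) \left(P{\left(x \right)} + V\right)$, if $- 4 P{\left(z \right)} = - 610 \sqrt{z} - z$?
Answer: $-15783523308 - 38999130 i \sqrt{170} \approx -1.5784 \cdot 10^{10} - 5.0849 \cdot 10^{8} i$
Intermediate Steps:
$P{\left(z \right)} = \frac{z}{4} + \frac{305 \sqrt{z}}{2}$ ($P{\left(z \right)} = - \frac{- 610 \sqrt{z} - z}{4} = - \frac{- z - 610 \sqrt{z}}{4} = \frac{z}{4} + \frac{305 \sqrt{z}}{2}$)
$V = 123608$
$\left(239660 - 367526\right) \left(P{\left(x \right)} + V\right) = \left(239660 - 367526\right) \left(\left(\frac{1}{4} \left(-680\right) + \frac{305 \sqrt{-680}}{2}\right) + 123608\right) = - 127866 \left(\left(-170 + \frac{305 \cdot 2 i \sqrt{170}}{2}\right) + 123608\right) = - 127866 \left(\left(-170 + 305 i \sqrt{170}\right) + 123608\right) = - 127866 \left(123438 + 305 i \sqrt{170}\right) = -15783523308 - 38999130 i \sqrt{170}$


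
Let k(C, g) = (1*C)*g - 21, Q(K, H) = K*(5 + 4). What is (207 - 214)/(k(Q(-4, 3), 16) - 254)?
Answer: 7/851 ≈ 0.0082256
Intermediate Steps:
Q(K, H) = 9*K (Q(K, H) = K*9 = 9*K)
k(C, g) = -21 + C*g (k(C, g) = C*g - 21 = -21 + C*g)
(207 - 214)/(k(Q(-4, 3), 16) - 254) = (207 - 214)/((-21 + (9*(-4))*16) - 254) = -7/((-21 - 36*16) - 254) = -7/((-21 - 576) - 254) = -7/(-597 - 254) = -7/(-851) = -7*(-1/851) = 7/851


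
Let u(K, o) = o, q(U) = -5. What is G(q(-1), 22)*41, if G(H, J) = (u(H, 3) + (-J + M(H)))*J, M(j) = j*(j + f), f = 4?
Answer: -12628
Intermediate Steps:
M(j) = j*(4 + j) (M(j) = j*(j + 4) = j*(4 + j))
G(H, J) = J*(3 - J + H*(4 + H)) (G(H, J) = (3 + (-J + H*(4 + H)))*J = (3 - J + H*(4 + H))*J = J*(3 - J + H*(4 + H)))
G(q(-1), 22)*41 = (22*(3 - 1*22 - 5*(4 - 5)))*41 = (22*(3 - 22 - 5*(-1)))*41 = (22*(3 - 22 + 5))*41 = (22*(-14))*41 = -308*41 = -12628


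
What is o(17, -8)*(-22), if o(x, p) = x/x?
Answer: -22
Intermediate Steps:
o(x, p) = 1
o(17, -8)*(-22) = 1*(-22) = -22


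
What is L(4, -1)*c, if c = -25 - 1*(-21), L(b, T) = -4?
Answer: 16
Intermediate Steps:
c = -4 (c = -25 + 21 = -4)
L(4, -1)*c = -4*(-4) = 16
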